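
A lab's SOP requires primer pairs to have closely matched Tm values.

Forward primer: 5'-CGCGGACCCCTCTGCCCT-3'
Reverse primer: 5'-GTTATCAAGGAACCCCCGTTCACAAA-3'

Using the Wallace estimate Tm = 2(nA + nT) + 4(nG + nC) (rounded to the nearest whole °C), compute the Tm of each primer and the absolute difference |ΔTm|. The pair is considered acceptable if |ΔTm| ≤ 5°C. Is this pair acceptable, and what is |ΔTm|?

Forward: A=1 T=3 G=4 C=10 → Tm = 2·4 + 4·14 = 64°C.
Reverse: A=9 T=5 G=4 C=8 → Tm = 2·14 + 4·12 = 76°C.
|ΔTm| = |64 − 76| = 12°C, > 5°C.

|ΔTm| = 12°C; the pair is not acceptable.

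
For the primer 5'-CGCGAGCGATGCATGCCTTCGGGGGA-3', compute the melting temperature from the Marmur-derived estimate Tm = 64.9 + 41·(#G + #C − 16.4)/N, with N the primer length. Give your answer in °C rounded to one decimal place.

Base counts: A=4, T=4, G=11, C=7; G+C = 18, N = 26.
Tm = 64.9 + 41·(18 − 16.4)/26 = 64.9 + 65.60/26 = 67.4°C.

67.4°C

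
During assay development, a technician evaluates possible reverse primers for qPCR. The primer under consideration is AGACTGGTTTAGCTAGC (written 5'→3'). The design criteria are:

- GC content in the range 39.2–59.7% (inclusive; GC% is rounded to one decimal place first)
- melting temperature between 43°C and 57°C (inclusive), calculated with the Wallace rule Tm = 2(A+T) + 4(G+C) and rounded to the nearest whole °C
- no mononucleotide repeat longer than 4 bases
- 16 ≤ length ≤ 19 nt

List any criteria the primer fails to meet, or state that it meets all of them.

Base counts: A=4, T=5, G=5, C=3 (length 17).
GC content: GC 8/17 = 47.1% ✓
Tm: Tm = 2·9 + 4·8 = 50°C ✓
homopolymer run: longest run = 3 ✓
length: length 17 ✓

Meets all criteria.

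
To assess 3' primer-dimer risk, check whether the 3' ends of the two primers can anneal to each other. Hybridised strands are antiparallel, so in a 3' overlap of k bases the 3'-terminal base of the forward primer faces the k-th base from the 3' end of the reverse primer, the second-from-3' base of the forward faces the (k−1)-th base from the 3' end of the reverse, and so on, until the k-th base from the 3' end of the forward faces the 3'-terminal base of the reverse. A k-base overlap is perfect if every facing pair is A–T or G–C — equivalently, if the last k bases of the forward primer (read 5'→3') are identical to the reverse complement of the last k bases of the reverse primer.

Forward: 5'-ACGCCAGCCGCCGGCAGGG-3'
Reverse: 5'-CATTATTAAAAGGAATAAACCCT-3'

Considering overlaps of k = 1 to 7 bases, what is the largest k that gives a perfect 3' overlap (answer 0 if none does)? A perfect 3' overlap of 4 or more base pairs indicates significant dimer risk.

Last 7 bases (5'→3') — forward …GGCAGGG, reverse …AAACCCT.
Reverse complement of the reverse primer's last 7 bases: AGGGTTT; its first k bases are the reverse complement of the reverse primer's last k bases, so a perfect k-base overlap needs the forward primer's last k bases to equal them.
Comparing (forward last k vs required): k=1: G vs A ✗; k=2: GG vs AG ✗; k=3: GGG vs AGG ✗; k=4: AGGG vs AGGG ✓; k=5: CAGGG vs AGGGT ✗; k=6: GCAGGG vs AGGGTT ✗; k=7: GGCAGGG vs AGGGTTT ✗.
Only k = 4 is perfect, so the longest perfect 3' overlap is 4.

Longest perfect overlap: 4 complementary base pairs; significant dimer risk (threshold 4).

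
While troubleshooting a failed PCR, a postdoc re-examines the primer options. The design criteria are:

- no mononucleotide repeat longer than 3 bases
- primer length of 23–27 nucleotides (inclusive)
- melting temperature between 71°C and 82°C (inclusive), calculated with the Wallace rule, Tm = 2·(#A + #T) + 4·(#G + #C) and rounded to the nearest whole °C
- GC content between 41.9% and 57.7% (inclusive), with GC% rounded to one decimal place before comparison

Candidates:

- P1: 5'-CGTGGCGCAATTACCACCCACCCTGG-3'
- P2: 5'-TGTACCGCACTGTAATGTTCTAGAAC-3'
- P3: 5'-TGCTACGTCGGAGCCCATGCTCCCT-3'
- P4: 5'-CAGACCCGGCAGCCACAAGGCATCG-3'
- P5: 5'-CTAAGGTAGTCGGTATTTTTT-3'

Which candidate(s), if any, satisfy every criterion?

P2 only.

P1 (26 nt, A=5 T=4 G=6 C=11): longest run = 3 ✓; length 26 ✓; Tm = 2·9 + 4·17 = 86°C, outside 71–82°C ✗; GC 17/26 = 65.4%, outside 41.9–57.7% ✗ — fails.
P2 (26 nt, A=7 T=8 G=5 C=6): longest run = 2 ✓; length 26 ✓; Tm = 2·15 + 4·11 = 74°C ✓; GC 11/26 = 42.3% ✓ — passes.
P3 (25 nt, A=3 T=6 G=6 C=10): longest run = 3 ✓; length 25 ✓; Tm = 2·9 + 4·16 = 82°C ✓; GC 16/25 = 64.0%, outside 41.9–57.7% ✗ — fails.
P4 (25 nt, A=7 T=1 G=7 C=10): longest run = 3 ✓; length 25 ✓; Tm = 2·8 + 4·17 = 84°C, outside 71–82°C ✗; GC 17/25 = 68.0%, outside 41.9–57.7% ✗ — fails.
P5 (21 nt, A=4 T=10 G=5 C=2): longest run = 6, exceeds 3 ✗; length 21, outside 23–27 ✗; Tm = 2·14 + 4·7 = 56°C, outside 71–82°C ✗; GC 7/21 = 33.3%, outside 41.9–57.7% ✗ — fails.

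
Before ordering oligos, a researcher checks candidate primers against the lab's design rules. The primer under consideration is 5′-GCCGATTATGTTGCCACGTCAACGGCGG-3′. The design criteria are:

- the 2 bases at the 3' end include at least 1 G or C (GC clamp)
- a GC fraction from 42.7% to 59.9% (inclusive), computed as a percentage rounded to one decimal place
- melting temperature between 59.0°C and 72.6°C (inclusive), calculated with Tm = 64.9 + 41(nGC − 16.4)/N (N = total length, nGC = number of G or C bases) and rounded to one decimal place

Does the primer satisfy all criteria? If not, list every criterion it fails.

Base counts: A=5, T=6, G=9, C=8 (length 28).
GC clamp: 3' end GG has 2 G/C ✓
GC content: GC 17/28 = 60.7%, outside 42.7–59.9% ✗
Tm: Tm = 64.9 + 41·(17 − 16.4)/28 = 65.8°C ✓

Fails: GC content.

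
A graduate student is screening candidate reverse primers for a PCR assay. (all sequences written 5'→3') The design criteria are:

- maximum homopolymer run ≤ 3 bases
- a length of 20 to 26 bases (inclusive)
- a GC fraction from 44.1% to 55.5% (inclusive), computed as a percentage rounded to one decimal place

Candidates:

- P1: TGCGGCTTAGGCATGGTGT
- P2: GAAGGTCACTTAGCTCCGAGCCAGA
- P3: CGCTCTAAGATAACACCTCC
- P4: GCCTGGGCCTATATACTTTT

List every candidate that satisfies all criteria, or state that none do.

P1 (19 nt, A=2 T=6 G=8 C=3): longest run = 2 ✓; length 19, outside 20–26 ✗; GC 11/19 = 57.9%, outside 44.1–55.5% ✗ — fails.
P2 (25 nt, A=7 T=4 G=7 C=7): longest run = 2 ✓; length 25 ✓; GC 14/25 = 56.0%, outside 44.1–55.5% ✗ — fails.
P3 (20 nt, A=6 T=4 G=2 C=8): longest run = 2 ✓; length 20 ✓; GC 10/20 = 50.0% ✓ — passes.
P4 (20 nt, A=3 T=8 G=4 C=5): longest run = 4, exceeds 3 ✗; length 20 ✓; GC 9/20 = 45.0% ✓ — fails.

P3 only.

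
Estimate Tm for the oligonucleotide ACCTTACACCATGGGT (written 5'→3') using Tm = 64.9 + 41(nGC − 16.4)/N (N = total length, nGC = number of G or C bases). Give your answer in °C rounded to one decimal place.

Base counts: A=4, T=4, G=3, C=5; G+C = 8, N = 16.
Tm = 64.9 + 41·(8 − 16.4)/16 = 64.9 + -344.40/16 = 43.4°C.

43.4°C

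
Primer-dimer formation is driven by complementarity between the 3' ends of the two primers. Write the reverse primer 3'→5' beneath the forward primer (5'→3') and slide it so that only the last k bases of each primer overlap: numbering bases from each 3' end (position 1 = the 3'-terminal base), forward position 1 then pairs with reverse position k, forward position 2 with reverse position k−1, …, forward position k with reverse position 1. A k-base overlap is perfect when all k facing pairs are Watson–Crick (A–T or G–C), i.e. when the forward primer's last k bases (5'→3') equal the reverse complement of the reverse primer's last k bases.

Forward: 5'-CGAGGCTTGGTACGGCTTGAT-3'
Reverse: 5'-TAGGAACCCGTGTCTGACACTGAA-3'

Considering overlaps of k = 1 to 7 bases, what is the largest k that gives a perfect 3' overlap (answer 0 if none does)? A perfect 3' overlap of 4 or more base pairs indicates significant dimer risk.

Longest perfect overlap: 1 complementary base pair; below the dimer-risk threshold (threshold 4).

Last 7 bases (5'→3') — forward …GCTTGAT, reverse …CACTGAA.
Reverse complement of the reverse primer's last 7 bases: TTCAGTG; its first k bases are the reverse complement of the reverse primer's last k bases, so a perfect k-base overlap needs the forward primer's last k bases to equal them.
Comparing (forward last k vs required): k=1: T vs T ✓; k=2: AT vs TT ✗; k=3: GAT vs TTC ✗; k=4: TGAT vs TTCA ✗; k=5: TTGAT vs TTCAG ✗; k=6: CTTGAT vs TTCAGT ✗; k=7: GCTTGAT vs TTCAGTG ✗.
Only k = 1 is perfect, so the longest perfect 3' overlap is 1.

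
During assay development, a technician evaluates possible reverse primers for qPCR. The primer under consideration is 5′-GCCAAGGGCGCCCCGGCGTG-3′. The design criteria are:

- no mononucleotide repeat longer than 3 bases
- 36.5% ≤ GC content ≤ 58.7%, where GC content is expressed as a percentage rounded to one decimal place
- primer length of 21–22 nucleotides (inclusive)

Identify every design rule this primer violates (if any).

Fails: homopolymer run, GC content, length.

Base counts: A=2, T=1, G=9, C=8 (length 20).
homopolymer run: longest run = 4, exceeds 3 ✗
GC content: GC 17/20 = 85.0%, outside 36.5–58.7% ✗
length: length 20, outside 21–22 ✗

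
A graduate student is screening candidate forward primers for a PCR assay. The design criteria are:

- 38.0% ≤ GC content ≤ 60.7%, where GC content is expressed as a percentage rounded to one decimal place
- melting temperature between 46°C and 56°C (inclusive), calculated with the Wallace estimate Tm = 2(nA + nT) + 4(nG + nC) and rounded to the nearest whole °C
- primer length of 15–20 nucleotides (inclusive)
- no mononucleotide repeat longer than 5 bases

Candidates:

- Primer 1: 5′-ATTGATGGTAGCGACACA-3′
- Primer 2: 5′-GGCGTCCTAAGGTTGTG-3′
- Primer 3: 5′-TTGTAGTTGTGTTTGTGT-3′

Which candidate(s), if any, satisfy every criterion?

Primer 1 and Primer 2.

Primer 1 (18 nt, A=6 T=4 G=5 C=3): GC 8/18 = 44.4% ✓; Tm = 2·10 + 4·8 = 52°C ✓; length 18 ✓; longest run = 2 ✓ — passes.
Primer 2 (17 nt, A=2 T=5 G=7 C=3): GC 10/17 = 58.8% ✓; Tm = 2·7 + 4·10 = 54°C ✓; length 17 ✓; longest run = 2 ✓ — passes.
Primer 3 (18 nt, A=1 T=11 G=6 C=0): GC 6/18 = 33.3%, outside 38.0–60.7% ✗; Tm = 2·12 + 4·6 = 48°C ✓; length 18 ✓; longest run = 3 ✓ — fails.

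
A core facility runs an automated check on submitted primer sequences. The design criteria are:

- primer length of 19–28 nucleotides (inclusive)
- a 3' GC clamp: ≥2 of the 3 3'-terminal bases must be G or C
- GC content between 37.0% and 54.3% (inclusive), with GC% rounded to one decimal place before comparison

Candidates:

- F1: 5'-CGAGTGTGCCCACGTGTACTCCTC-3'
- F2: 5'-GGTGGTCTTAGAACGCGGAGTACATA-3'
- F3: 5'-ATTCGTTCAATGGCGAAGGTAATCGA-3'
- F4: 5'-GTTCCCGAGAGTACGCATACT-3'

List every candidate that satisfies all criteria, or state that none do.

F3 only.

F1 (24 nt, A=3 T=6 G=6 C=9): length 24 ✓; 3' end CTC has 2 G/C ✓; GC 15/24 = 62.5%, outside 37.0–54.3% ✗ — fails.
F2 (26 nt, A=7 T=6 G=9 C=4): length 26 ✓; 3' end ATA has 0 G/C, need ≥2 ✗; GC 13/26 = 50.0% ✓ — fails.
F3 (26 nt, A=8 T=7 G=7 C=4): length 26 ✓; 3' end CGA has 2 G/C ✓; GC 11/26 = 42.3% ✓ — passes.
F4 (21 nt, A=5 T=5 G=5 C=6): length 21 ✓; 3' end ACT has 1 G/C, need ≥2 ✗; GC 11/21 = 52.4% ✓ — fails.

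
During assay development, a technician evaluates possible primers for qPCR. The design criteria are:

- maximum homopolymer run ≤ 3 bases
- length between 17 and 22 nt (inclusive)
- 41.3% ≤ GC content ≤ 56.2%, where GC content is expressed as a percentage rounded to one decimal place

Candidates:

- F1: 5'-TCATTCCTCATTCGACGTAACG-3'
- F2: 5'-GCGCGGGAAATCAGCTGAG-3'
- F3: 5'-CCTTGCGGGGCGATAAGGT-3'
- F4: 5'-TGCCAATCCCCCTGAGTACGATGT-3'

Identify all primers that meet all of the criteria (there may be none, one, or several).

F1 only.

F1 (22 nt, A=5 T=7 G=3 C=7): longest run = 2 ✓; length 22 ✓; GC 10/22 = 45.5% ✓ — passes.
F2 (19 nt, A=5 T=2 G=8 C=4): longest run = 3 ✓; length 19 ✓; GC 12/19 = 63.2%, outside 41.3–56.2% ✗ — fails.
F3 (19 nt, A=3 T=4 G=8 C=4): longest run = 4, exceeds 3 ✗; length 19 ✓; GC 12/19 = 63.2%, outside 41.3–56.2% ✗ — fails.
F4 (24 nt, A=5 T=6 G=5 C=8): longest run = 5, exceeds 3 ✗; length 24, outside 17–22 ✗; GC 13/24 = 54.2% ✓ — fails.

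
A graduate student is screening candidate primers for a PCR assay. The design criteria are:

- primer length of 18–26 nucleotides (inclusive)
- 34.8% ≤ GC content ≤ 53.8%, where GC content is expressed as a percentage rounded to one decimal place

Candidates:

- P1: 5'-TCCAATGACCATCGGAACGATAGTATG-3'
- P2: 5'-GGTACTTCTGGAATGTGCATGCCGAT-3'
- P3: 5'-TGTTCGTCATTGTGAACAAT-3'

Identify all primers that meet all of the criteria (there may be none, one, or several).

P2 and P3.

P1 (27 nt, A=9 T=6 G=6 C=6): length 27, outside 18–26 ✗; GC 12/27 = 44.4% ✓ — fails.
P2 (26 nt, A=5 T=8 G=8 C=5): length 26 ✓; GC 13/26 = 50.0% ✓ — passes.
P3 (20 nt, A=5 T=8 G=4 C=3): length 20 ✓; GC 7/20 = 35.0% ✓ — passes.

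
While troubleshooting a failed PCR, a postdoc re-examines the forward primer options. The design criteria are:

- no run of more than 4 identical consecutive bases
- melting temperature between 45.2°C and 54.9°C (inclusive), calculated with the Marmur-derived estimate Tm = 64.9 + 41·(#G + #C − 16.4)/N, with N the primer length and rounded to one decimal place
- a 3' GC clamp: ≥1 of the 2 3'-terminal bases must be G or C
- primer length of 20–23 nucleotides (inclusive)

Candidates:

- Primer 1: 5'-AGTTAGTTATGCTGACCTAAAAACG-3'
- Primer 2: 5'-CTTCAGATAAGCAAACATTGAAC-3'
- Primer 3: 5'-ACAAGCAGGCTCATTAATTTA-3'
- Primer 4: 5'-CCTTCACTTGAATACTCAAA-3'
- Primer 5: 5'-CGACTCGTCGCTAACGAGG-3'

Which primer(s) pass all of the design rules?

Primer 1 (25 nt, A=9 T=7 G=5 C=4): longest run = 5, exceeds 4 ✗; Tm = 64.9 + 41·(9 − 16.4)/25 = 52.8°C ✓; 3' end CG has 2 G/C ✓; length 25, outside 20–23 ✗ — fails.
Primer 2 (23 nt, A=10 T=5 G=3 C=5): longest run = 3 ✓; Tm = 64.9 + 41·(8 − 16.4)/23 = 49.9°C ✓; 3' end AC has 1 G/C ✓; length 23 ✓ — passes.
Primer 3 (21 nt, A=8 T=6 G=3 C=4): longest run = 3 ✓; Tm = 64.9 + 41·(7 − 16.4)/21 = 46.5°C ✓; 3' end TA has 0 G/C, need ≥1 ✗; length 21 ✓ — fails.
Primer 4 (20 nt, A=7 T=6 G=1 C=6): longest run = 3 ✓; Tm = 64.9 + 41·(7 − 16.4)/20 = 45.6°C ✓; 3' end AA has 0 G/C, need ≥1 ✗; length 20 ✓ — fails.
Primer 5 (19 nt, A=4 T=3 G=6 C=6): longest run = 2 ✓; Tm = 64.9 + 41·(12 − 16.4)/19 = 55.4°C, outside 45.2–54.9°C ✗; 3' end GG has 2 G/C ✓; length 19, outside 20–23 ✗ — fails.

Primer 2 only.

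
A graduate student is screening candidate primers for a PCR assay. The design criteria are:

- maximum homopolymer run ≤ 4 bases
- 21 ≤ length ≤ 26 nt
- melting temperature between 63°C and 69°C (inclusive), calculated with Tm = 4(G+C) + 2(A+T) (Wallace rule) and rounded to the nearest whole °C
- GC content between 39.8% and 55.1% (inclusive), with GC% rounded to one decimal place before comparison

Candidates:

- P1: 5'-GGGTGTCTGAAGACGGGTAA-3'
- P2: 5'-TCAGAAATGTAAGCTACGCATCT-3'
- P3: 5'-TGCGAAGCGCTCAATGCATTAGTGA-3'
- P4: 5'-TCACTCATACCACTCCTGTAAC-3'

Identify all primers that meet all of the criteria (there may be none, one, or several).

P1 (20 nt, A=5 T=4 G=9 C=2): longest run = 3 ✓; length 20, outside 21–26 ✗; Tm = 2·9 + 4·11 = 62°C, outside 63–69°C ✗; GC 11/20 = 55.0% ✓ — fails.
P2 (23 nt, A=8 T=6 G=4 C=5): longest run = 3 ✓; length 23 ✓; Tm = 2·14 + 4·9 = 64°C ✓; GC 9/23 = 39.1%, outside 39.8–55.1% ✗ — fails.
P3 (25 nt, A=7 T=6 G=7 C=5): longest run = 2 ✓; length 25 ✓; Tm = 2·13 + 4·12 = 74°C, outside 63–69°C ✗; GC 12/25 = 48.0% ✓ — fails.
P4 (22 nt, A=6 T=6 G=1 C=9): longest run = 2 ✓; length 22 ✓; Tm = 2·12 + 4·10 = 64°C ✓; GC 10/22 = 45.5% ✓ — passes.

P4 only.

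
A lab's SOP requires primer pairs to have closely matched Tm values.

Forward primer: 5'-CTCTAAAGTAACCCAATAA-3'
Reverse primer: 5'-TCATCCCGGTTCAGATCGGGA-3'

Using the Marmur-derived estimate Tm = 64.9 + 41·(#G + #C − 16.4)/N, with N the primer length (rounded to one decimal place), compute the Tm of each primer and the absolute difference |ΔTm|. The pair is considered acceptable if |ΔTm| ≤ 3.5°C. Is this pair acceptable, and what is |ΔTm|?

Forward: G+C = 6, N = 19 → Tm = 64.9 + 41·(6 − 16.4)/19 = 42.5°C.
Reverse: G+C = 12, N = 21 → Tm = 64.9 + 41·(12 − 16.4)/21 = 56.3°C.
|ΔTm| = |42.5 − 56.3| = 13.8°C, > 3.5°C.

|ΔTm| = 13.8°C; the pair is not acceptable.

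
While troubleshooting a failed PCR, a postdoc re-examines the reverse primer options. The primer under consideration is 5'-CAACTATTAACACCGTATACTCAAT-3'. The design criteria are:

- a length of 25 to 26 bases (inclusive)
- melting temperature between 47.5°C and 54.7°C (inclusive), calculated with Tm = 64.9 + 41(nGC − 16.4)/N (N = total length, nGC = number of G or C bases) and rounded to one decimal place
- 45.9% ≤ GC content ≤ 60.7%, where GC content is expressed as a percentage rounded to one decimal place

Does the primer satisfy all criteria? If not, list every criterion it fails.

Fails: GC content.

Base counts: A=10, T=7, G=1, C=7 (length 25).
length: length 25 ✓
Tm: Tm = 64.9 + 41·(8 − 16.4)/25 = 51.1°C ✓
GC content: GC 8/25 = 32.0%, outside 45.9–60.7% ✗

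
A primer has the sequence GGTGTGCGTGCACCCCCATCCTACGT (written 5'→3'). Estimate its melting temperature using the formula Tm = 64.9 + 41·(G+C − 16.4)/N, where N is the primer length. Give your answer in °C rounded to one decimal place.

65.8°C

Base counts: A=3, T=6, G=7, C=10; G+C = 17, N = 26.
Tm = 64.9 + 41·(17 − 16.4)/26 = 64.9 + 24.60/26 = 65.8°C.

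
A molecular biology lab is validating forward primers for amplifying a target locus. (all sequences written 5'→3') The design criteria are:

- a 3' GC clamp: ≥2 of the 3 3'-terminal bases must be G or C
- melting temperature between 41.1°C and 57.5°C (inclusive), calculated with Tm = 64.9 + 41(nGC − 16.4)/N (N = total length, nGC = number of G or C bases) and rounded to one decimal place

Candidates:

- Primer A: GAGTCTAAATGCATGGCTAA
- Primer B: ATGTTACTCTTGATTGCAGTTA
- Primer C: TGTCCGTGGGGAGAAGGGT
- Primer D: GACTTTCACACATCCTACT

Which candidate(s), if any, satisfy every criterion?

Primer A (20 nt, A=7 T=5 G=5 C=3): 3' end TAA has 0 G/C, need ≥2 ✗; Tm = 64.9 + 41·(8 − 16.4)/20 = 47.7°C ✓ — fails.
Primer B (22 nt, A=5 T=10 G=4 C=3): 3' end TTA has 0 G/C, need ≥2 ✗; Tm = 64.9 + 41·(7 − 16.4)/22 = 47.4°C ✓ — fails.
Primer C (19 nt, A=3 T=4 G=10 C=2): 3' end GGT has 2 G/C ✓; Tm = 64.9 + 41·(12 − 16.4)/19 = 55.4°C ✓ — passes.
Primer D (19 nt, A=5 T=6 G=1 C=7): 3' end ACT has 1 G/C, need ≥2 ✗; Tm = 64.9 + 41·(8 − 16.4)/19 = 46.8°C ✓ — fails.

Primer C only.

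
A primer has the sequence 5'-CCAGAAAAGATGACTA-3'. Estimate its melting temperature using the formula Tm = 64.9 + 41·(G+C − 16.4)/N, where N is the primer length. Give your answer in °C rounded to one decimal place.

Base counts: A=8, T=2, G=3, C=3; G+C = 6, N = 16.
Tm = 64.9 + 41·(6 − 16.4)/16 = 64.9 + -426.40/16 = 38.3°C.

38.3°C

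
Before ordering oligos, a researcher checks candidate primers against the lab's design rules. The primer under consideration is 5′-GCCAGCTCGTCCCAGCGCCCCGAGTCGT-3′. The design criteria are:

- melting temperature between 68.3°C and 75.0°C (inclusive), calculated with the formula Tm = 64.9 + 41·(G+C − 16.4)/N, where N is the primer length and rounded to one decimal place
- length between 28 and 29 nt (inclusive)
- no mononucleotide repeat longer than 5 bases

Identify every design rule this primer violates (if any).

Meets all criteria.

Base counts: A=3, T=4, G=8, C=13 (length 28).
Tm: Tm = 64.9 + 41·(21 − 16.4)/28 = 71.6°C ✓
length: length 28 ✓
homopolymer run: longest run = 4 ✓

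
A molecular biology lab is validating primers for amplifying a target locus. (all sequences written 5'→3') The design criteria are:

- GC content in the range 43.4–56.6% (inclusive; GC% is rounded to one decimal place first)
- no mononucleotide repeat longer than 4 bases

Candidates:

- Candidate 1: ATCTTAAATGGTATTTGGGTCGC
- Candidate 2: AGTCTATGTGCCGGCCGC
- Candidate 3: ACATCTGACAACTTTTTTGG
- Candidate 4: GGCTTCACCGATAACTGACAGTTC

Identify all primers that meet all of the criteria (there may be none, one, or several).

Candidate 4 only.

Candidate 1 (23 nt, A=5 T=9 G=6 C=3): GC 9/23 = 39.1%, outside 43.4–56.6% ✗; longest run = 3 ✓ — fails.
Candidate 2 (18 nt, A=2 T=4 G=6 C=6): GC 12/18 = 66.7%, outside 43.4–56.6% ✗; longest run = 2 ✓ — fails.
Candidate 3 (20 nt, A=5 T=8 G=3 C=4): GC 7/20 = 35.0%, outside 43.4–56.6% ✗; longest run = 6, exceeds 4 ✗ — fails.
Candidate 4 (24 nt, A=6 T=6 G=5 C=7): GC 12/24 = 50.0% ✓; longest run = 2 ✓ — passes.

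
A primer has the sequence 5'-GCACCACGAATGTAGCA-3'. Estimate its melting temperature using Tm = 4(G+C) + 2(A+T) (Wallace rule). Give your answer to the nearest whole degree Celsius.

52°C

Base counts: A=6, T=2, G=4, C=5 (length 17).
Tm = 2·(6+2) + 4·(4+5) = 2·8 + 4·9 = 16 + 36 = 52°C.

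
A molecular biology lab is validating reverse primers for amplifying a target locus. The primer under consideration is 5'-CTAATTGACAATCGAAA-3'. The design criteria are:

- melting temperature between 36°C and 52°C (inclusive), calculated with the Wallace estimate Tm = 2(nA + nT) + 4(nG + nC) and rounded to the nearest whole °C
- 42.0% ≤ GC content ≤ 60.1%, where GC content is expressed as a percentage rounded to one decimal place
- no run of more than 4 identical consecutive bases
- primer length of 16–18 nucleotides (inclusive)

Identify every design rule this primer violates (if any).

Fails: GC content.

Base counts: A=8, T=4, G=2, C=3 (length 17).
Tm: Tm = 2·12 + 4·5 = 44°C ✓
GC content: GC 5/17 = 29.4%, outside 42.0–60.1% ✗
homopolymer run: longest run = 3 ✓
length: length 17 ✓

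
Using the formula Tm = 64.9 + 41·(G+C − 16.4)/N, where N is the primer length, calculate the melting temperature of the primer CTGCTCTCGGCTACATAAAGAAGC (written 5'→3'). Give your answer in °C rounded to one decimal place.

57.4°C

Base counts: A=7, T=5, G=5, C=7; G+C = 12, N = 24.
Tm = 64.9 + 41·(12 − 16.4)/24 = 64.9 + -180.40/24 = 57.4°C.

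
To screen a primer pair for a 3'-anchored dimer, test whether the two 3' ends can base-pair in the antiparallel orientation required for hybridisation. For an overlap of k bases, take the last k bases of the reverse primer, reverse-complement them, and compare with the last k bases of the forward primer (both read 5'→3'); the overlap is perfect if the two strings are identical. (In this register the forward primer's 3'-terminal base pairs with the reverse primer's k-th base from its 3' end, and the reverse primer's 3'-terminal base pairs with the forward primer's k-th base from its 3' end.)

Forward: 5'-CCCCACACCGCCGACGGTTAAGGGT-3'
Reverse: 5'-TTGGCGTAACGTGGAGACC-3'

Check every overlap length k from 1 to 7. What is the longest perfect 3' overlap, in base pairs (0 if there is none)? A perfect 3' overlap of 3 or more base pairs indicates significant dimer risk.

Longest perfect overlap: 3 complementary base pairs; significant dimer risk (threshold 3).

Last 7 bases (5'→3') — forward …TAAGGGT, reverse …GGAGACC.
Reverse complement of the reverse primer's last 7 bases: GGTCTCC; its first k bases are the reverse complement of the reverse primer's last k bases, so a perfect k-base overlap needs the forward primer's last k bases to equal them.
Comparing (forward last k vs required): k=1: T vs G ✗; k=2: GT vs GG ✗; k=3: GGT vs GGT ✓; k=4: GGGT vs GGTC ✗; k=5: AGGGT vs GGTCT ✗; k=6: AAGGGT vs GGTCTC ✗; k=7: TAAGGGT vs GGTCTCC ✗.
Only k = 3 is perfect, so the longest perfect 3' overlap is 3.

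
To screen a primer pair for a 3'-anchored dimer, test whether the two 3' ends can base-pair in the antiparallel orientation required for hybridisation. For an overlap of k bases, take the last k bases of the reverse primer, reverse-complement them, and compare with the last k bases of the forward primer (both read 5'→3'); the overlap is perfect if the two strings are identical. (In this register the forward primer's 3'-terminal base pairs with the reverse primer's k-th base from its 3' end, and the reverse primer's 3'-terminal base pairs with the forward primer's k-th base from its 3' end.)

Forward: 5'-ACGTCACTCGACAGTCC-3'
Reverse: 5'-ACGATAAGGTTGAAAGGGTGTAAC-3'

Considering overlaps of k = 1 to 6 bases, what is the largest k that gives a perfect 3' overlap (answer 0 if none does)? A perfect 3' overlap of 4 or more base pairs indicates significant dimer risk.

Longest perfect overlap: 0 complementary base pairs; below the dimer-risk threshold (threshold 4).

Last 6 bases (5'→3') — forward …CAGTCC, reverse …TGTAAC.
Reverse complement of the reverse primer's last 6 bases: GTTACA; its first k bases are the reverse complement of the reverse primer's last k bases, so a perfect k-base overlap needs the forward primer's last k bases to equal them.
Comparing (forward last k vs required): k=1: C vs G ✗; k=2: CC vs GT ✗; k=3: TCC vs GTT ✗; k=4: GTCC vs GTTA ✗; k=5: AGTCC vs GTTAC ✗; k=6: CAGTCC vs GTTACA ✗.
No overlap length from 1 to 6 is perfect, so the longest perfect 3' overlap is 0.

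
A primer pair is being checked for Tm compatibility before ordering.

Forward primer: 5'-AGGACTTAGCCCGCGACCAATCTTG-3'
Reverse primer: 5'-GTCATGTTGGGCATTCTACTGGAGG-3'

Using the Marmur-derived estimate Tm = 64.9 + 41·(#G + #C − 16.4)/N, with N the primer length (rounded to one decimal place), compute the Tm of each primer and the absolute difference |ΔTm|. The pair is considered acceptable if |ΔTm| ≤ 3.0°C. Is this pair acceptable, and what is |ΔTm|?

Forward: G+C = 14, N = 25 → Tm = 64.9 + 41·(14 − 16.4)/25 = 61.0°C.
Reverse: G+C = 13, N = 25 → Tm = 64.9 + 41·(13 − 16.4)/25 = 59.3°C.
|ΔTm| = |61.0 − 59.3| = 1.7°C, ≤ 3.0°C.

|ΔTm| = 1.7°C; the pair is acceptable.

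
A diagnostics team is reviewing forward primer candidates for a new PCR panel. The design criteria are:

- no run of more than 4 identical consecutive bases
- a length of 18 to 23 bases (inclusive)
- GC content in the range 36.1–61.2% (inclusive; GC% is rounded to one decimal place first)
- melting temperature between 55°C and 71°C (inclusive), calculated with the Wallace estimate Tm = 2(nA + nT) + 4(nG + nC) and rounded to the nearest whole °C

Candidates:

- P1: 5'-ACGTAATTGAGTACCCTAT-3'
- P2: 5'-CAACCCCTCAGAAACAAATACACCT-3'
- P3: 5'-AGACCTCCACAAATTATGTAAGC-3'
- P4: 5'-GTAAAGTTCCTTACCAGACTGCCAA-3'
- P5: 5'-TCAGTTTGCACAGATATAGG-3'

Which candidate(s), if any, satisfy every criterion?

P1 (19 nt, A=6 T=6 G=3 C=4): longest run = 3 ✓; length 19 ✓; GC 7/19 = 36.8% ✓; Tm = 2·12 + 4·7 = 52°C, outside 55–71°C ✗ — fails.
P2 (25 nt, A=11 T=3 G=1 C=10): longest run = 4 ✓; length 25, outside 18–23 ✗; GC 11/25 = 44.0% ✓; Tm = 2·14 + 4·11 = 72°C, outside 55–71°C ✗ — fails.
P3 (23 nt, A=9 T=5 G=3 C=6): longest run = 3 ✓; length 23 ✓; GC 9/23 = 39.1% ✓; Tm = 2·14 + 4·9 = 64°C ✓ — passes.
P4 (25 nt, A=8 T=6 G=4 C=7): longest run = 3 ✓; length 25, outside 18–23 ✗; GC 11/25 = 44.0% ✓; Tm = 2·14 + 4·11 = 72°C, outside 55–71°C ✗ — fails.
P5 (20 nt, A=6 T=6 G=5 C=3): longest run = 3 ✓; length 20 ✓; GC 8/20 = 40.0% ✓; Tm = 2·12 + 4·8 = 56°C ✓ — passes.

P3 and P5.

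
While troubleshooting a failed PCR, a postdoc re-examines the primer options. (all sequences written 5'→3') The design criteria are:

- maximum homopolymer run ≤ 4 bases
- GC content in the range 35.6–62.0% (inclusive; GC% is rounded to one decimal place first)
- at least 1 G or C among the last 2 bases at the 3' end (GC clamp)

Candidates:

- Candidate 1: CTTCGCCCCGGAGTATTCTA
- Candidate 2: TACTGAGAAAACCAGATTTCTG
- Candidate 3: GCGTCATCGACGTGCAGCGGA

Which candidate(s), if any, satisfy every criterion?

Candidate 1 (20 nt, A=3 T=6 G=4 C=7): longest run = 4 ✓; GC 11/20 = 55.0% ✓; 3' end TA has 0 G/C, need ≥1 ✗ — fails.
Candidate 2 (22 nt, A=8 T=6 G=4 C=4): longest run = 4 ✓; GC 8/22 = 36.4% ✓; 3' end TG has 1 G/C ✓ — passes.
Candidate 3 (21 nt, A=4 T=3 G=8 C=6): longest run = 2 ✓; GC 14/21 = 66.7%, outside 35.6–62.0% ✗; 3' end GA has 1 G/C ✓ — fails.

Candidate 2 only.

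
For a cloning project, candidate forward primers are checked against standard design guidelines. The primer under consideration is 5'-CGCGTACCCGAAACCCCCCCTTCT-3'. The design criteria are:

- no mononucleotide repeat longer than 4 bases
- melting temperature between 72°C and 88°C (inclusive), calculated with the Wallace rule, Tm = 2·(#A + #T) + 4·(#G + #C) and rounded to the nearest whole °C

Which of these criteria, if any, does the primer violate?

Fails: homopolymer run.

Base counts: A=4, T=4, G=3, C=13 (length 24).
homopolymer run: longest run = 7, exceeds 4 ✗
Tm: Tm = 2·8 + 4·16 = 80°C ✓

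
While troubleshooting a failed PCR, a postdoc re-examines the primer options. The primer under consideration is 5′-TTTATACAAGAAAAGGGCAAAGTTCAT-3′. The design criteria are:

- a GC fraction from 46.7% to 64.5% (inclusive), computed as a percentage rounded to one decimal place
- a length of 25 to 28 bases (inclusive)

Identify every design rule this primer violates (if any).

Fails: GC content.

Base counts: A=12, T=7, G=5, C=3 (length 27).
GC content: GC 8/27 = 29.6%, outside 46.7–64.5% ✗
length: length 27 ✓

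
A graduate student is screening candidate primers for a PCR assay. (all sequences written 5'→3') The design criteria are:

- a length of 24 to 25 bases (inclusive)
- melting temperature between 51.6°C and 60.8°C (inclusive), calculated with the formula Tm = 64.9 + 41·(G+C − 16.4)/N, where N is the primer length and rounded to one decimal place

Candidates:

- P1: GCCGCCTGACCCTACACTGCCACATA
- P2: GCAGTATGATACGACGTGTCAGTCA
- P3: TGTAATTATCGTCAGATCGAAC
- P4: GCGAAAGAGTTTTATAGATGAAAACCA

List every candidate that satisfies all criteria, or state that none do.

P2 only.

P1 (26 nt, A=6 T=4 G=4 C=12): length 26, outside 24–25 ✗; Tm = 64.9 + 41·(16 − 16.4)/26 = 64.3°C, outside 51.6–60.8°C ✗ — fails.
P2 (25 nt, A=7 T=6 G=7 C=5): length 25 ✓; Tm = 64.9 + 41·(12 − 16.4)/25 = 57.7°C ✓ — passes.
P3 (22 nt, A=7 T=7 G=4 C=4): length 22, outside 24–25 ✗; Tm = 64.9 + 41·(8 − 16.4)/22 = 49.2°C, outside 51.6–60.8°C ✗ — fails.
P4 (27 nt, A=12 T=6 G=6 C=3): length 27, outside 24–25 ✗; Tm = 64.9 + 41·(9 − 16.4)/27 = 53.7°C ✓ — fails.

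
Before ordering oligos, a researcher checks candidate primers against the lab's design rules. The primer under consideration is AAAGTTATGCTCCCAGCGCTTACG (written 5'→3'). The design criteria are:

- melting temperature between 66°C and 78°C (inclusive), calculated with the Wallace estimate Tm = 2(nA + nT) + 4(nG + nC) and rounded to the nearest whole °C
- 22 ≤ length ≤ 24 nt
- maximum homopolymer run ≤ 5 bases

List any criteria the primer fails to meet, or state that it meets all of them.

Base counts: A=6, T=6, G=5, C=7 (length 24).
Tm: Tm = 2·12 + 4·12 = 72°C ✓
length: length 24 ✓
homopolymer run: longest run = 3 ✓

Meets all criteria.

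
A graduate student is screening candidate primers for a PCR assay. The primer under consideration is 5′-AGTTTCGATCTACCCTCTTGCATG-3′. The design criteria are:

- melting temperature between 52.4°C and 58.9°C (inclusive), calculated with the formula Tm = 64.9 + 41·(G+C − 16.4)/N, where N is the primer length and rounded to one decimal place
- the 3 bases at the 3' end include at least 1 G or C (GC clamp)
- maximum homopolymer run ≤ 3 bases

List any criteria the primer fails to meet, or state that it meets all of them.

Meets all criteria.

Base counts: A=4, T=9, G=4, C=7 (length 24).
Tm: Tm = 64.9 + 41·(11 − 16.4)/24 = 55.7°C ✓
GC clamp: 3' end ATG has 1 G/C ✓
homopolymer run: longest run = 3 ✓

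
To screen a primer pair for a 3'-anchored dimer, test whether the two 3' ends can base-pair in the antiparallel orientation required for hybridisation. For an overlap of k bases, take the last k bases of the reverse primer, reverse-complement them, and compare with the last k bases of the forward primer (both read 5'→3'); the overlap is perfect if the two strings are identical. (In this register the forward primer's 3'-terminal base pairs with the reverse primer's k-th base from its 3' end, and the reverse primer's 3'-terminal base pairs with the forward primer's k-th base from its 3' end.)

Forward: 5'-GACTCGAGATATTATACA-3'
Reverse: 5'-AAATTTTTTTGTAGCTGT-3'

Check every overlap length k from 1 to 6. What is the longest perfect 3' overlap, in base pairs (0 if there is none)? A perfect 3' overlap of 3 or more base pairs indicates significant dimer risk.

Last 6 bases (5'→3') — forward …TATACA, reverse …AGCTGT.
Reverse complement of the reverse primer's last 6 bases: ACAGCT; its first k bases are the reverse complement of the reverse primer's last k bases, so a perfect k-base overlap needs the forward primer's last k bases to equal them.
Comparing (forward last k vs required): k=1: A vs A ✓; k=2: CA vs AC ✗; k=3: ACA vs ACA ✓; k=4: TACA vs ACAG ✗; k=5: ATACA vs ACAGC ✗; k=6: TATACA vs ACAGCT ✗.
Perfect overlaps at k = 1, 3; the largest is 3.

Longest perfect overlap: 3 complementary base pairs; significant dimer risk (threshold 3).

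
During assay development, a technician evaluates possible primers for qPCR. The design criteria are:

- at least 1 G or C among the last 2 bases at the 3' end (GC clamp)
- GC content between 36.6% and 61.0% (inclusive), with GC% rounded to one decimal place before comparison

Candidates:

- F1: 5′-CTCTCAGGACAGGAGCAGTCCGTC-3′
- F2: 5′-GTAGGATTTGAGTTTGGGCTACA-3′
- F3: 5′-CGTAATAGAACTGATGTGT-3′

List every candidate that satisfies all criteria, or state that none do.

F2 and F3.

F1 (24 nt, A=5 T=4 G=7 C=8): 3' end TC has 1 G/C ✓; GC 15/24 = 62.5%, outside 36.6–61.0% ✗ — fails.
F2 (23 nt, A=5 T=8 G=8 C=2): 3' end CA has 1 G/C ✓; GC 10/23 = 43.5% ✓ — passes.
F3 (19 nt, A=6 T=6 G=5 C=2): 3' end GT has 1 G/C ✓; GC 7/19 = 36.8% ✓ — passes.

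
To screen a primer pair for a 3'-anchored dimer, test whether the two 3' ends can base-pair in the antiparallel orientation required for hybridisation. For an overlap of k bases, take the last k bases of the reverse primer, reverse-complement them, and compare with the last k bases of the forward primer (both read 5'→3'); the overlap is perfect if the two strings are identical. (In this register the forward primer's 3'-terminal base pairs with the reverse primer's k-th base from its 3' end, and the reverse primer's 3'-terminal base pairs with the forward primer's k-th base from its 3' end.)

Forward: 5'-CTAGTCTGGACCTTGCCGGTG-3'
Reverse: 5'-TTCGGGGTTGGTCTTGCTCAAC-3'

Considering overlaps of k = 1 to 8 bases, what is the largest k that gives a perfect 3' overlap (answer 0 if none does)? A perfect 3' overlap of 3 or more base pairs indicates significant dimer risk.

Last 8 bases (5'→3') — forward …TGCCGGTG, reverse …TGCTCAAC.
Reverse complement of the reverse primer's last 8 bases: GTTGAGCA; its first k bases are the reverse complement of the reverse primer's last k bases, so a perfect k-base overlap needs the forward primer's last k bases to equal them.
Comparing (forward last k vs required): k=1: G vs G ✓; k=2: TG vs GT ✗; k=3: GTG vs GTT ✗; k=4: GGTG vs GTTG ✗; k=5: CGGTG vs GTTGA ✗; k=6: CCGGTG vs GTTGAG ✗; k=7: GCCGGTG vs GTTGAGC ✗; k=8: TGCCGGTG vs GTTGAGCA ✗.
Only k = 1 is perfect, so the longest perfect 3' overlap is 1.

Longest perfect overlap: 1 complementary base pair; below the dimer-risk threshold (threshold 3).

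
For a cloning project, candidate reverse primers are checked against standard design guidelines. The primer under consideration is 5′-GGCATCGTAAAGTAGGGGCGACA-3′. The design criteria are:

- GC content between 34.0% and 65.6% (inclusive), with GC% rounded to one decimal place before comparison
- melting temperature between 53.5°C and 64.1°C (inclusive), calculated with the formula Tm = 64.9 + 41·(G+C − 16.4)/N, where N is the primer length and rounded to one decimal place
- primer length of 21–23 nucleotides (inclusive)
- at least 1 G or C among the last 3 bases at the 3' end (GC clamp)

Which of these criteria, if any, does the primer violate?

Meets all criteria.

Base counts: A=7, T=3, G=9, C=4 (length 23).
GC content: GC 13/23 = 56.5% ✓
Tm: Tm = 64.9 + 41·(13 − 16.4)/23 = 58.8°C ✓
length: length 23 ✓
GC clamp: 3' end ACA has 1 G/C ✓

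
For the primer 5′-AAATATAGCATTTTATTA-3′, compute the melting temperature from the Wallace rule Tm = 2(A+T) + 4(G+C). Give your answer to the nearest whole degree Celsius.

Base counts: A=8, T=8, G=1, C=1 (length 18).
Tm = 2·(8+8) + 4·(1+1) = 2·16 + 4·2 = 32 + 8 = 40°C.

40°C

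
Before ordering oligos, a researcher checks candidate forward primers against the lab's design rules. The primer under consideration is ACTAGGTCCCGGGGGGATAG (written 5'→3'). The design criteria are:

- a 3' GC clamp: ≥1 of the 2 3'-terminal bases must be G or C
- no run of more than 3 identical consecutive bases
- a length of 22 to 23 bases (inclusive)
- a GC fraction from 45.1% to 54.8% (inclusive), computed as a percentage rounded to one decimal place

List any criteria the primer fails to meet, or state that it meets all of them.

Fails: homopolymer run, length, GC content.

Base counts: A=4, T=3, G=9, C=4 (length 20).
GC clamp: 3' end AG has 1 G/C ✓
homopolymer run: longest run = 6, exceeds 3 ✗
length: length 20, outside 22–23 ✗
GC content: GC 13/20 = 65.0%, outside 45.1–54.8% ✗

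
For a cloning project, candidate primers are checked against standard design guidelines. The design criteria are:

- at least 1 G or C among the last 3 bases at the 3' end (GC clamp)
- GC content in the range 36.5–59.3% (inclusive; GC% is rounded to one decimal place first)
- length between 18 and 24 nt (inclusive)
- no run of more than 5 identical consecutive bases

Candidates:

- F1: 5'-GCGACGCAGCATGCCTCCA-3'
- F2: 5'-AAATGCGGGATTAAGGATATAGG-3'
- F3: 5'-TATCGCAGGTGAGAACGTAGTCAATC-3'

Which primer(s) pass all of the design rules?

F2 only.

F1 (19 nt, A=4 T=2 G=5 C=8): 3' end CCA has 2 G/C ✓; GC 13/19 = 68.4%, outside 36.5–59.3% ✗; length 19 ✓; longest run = 2 ✓ — fails.
F2 (23 nt, A=9 T=5 G=8 C=1): 3' end AGG has 2 G/C ✓; GC 9/23 = 39.1% ✓; length 23 ✓; longest run = 3 ✓ — passes.
F3 (26 nt, A=8 T=6 G=7 C=5): 3' end ATC has 1 G/C ✓; GC 12/26 = 46.2% ✓; length 26, outside 18–24 ✗; longest run = 2 ✓ — fails.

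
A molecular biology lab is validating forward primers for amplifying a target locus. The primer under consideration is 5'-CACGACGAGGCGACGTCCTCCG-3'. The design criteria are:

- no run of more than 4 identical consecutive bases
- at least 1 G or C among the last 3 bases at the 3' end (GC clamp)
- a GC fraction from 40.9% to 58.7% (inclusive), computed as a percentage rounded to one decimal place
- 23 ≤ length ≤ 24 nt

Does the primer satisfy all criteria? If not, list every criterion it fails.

Base counts: A=4, T=2, G=7, C=9 (length 22).
homopolymer run: longest run = 2 ✓
GC clamp: 3' end CCG has 3 G/C ✓
GC content: GC 16/22 = 72.7%, outside 40.9–58.7% ✗
length: length 22, outside 23–24 ✗

Fails: GC content, length.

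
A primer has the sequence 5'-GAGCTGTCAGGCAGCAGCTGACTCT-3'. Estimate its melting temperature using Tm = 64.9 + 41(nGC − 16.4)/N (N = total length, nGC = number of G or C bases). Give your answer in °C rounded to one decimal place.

Base counts: A=5, T=5, G=8, C=7; G+C = 15, N = 25.
Tm = 64.9 + 41·(15 − 16.4)/25 = 64.9 + -57.40/25 = 62.6°C.

62.6°C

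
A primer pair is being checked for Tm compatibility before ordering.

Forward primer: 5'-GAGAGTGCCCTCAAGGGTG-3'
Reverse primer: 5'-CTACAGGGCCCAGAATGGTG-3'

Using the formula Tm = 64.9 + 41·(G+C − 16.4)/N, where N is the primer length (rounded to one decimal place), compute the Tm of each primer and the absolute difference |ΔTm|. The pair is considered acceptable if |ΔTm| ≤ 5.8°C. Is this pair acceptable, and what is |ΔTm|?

|ΔTm| = 0.5°C; the pair is acceptable.

Forward: G+C = 12, N = 19 → Tm = 64.9 + 41·(12 − 16.4)/19 = 55.4°C.
Reverse: G+C = 12, N = 20 → Tm = 64.9 + 41·(12 − 16.4)/20 = 55.9°C.
|ΔTm| = |55.4 − 55.9| = 0.5°C, ≤ 5.8°C.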